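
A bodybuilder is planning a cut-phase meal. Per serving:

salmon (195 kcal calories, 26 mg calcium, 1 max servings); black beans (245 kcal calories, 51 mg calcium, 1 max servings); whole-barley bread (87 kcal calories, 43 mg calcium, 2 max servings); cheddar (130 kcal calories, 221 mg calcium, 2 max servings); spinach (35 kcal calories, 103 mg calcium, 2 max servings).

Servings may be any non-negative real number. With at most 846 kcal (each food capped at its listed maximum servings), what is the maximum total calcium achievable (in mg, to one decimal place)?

797.9 mg

Calcium per kcal: spinach 2.943, cheddar 1.7, whole-barley bread 0.4943, black beans 0.2082, salmon 0.1333.
Take 2 servings of spinach: uses 70 kcal, +206.0 mg calcium (running total 206.0 mg).
Take 2 servings of cheddar: uses 260 kcal, +442.0 mg calcium (running total 648.0 mg).
Take 2 servings of whole-barley bread: uses 174 kcal, +86.0 mg calcium (running total 734.0 mg).
Take 1 serving of black beans: uses 245 kcal, +51.0 mg calcium (running total 785.0 mg).
Take 0.4974 servings of salmon: uses 97 kcal, +12.9 mg calcium (running total 797.9 mg).
Filling greedily by calcium-per-kcal is optimal for one linear limit, giving 797.9 mg.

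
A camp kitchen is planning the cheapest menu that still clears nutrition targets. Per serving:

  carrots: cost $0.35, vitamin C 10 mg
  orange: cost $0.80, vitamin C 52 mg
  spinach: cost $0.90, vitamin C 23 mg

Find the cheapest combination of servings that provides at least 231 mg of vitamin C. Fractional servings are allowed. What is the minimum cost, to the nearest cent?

Cost per mg of vitamin C: orange $0.0154, carrots $0.0350, spinach $0.0391.
With no serving limits, use only orange: 231 mg / 52 mg = 4.442 servings × $0.80 = $3.55.

$3.55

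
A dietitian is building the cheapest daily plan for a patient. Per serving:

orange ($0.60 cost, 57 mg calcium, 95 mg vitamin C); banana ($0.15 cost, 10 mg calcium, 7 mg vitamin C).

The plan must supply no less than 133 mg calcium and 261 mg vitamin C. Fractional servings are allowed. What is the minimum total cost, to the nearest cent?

$1.65

With two linear requirements the optimum uses one or two foods; enumerate the corners.
orange only: max(133/57, 261/95) = 2.747 servings → $1.65.
banana only: max(133/10, 261/7) = 37.29 servings → $5.59.
orange + banana: intersection lies outside the first quadrant.
The minimum over all feasible corners is $1.65.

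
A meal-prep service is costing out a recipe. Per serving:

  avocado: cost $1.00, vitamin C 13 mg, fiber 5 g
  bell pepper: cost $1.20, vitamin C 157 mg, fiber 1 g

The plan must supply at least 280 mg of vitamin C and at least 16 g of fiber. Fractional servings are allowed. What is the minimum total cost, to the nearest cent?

Check every corner: each single food scaled to meet both minima, and each pair solved so both constraints bind.
avocado only: max(280/13, 16/5) = 21.54 servings → $21.54.
bell pepper only: max(280/157, 16/1) = 16 servings → $19.20.
avocado + bell pepper with both tight: 2.891 servings and 1.544 servings → $4.74.
The minimum over all feasible corners is $4.74.

$4.74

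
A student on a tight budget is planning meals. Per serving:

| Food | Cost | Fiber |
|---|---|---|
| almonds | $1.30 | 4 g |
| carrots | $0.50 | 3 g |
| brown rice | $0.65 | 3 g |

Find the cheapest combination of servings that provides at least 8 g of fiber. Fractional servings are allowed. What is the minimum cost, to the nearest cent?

$1.33

Cost per g of fiber: carrots $0.1667, brown rice $0.2167, almonds $0.3250.
With no serving limits, use only carrots: 8 g / 3 g = 2.667 servings × $0.50 = $1.33.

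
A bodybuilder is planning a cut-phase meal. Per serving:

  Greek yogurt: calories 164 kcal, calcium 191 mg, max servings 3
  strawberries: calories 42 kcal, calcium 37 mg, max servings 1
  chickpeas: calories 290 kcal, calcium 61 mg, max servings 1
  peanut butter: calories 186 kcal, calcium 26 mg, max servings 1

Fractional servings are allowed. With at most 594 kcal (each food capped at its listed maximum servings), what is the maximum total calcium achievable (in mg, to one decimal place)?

Calcium per kcal: Greek yogurt 1.165, strawberries 0.881, chickpeas 0.2103, peanut butter 0.1398.
Take 3 servings of Greek yogurt: uses 492 kcal, +573.0 mg calcium (running total 573.0 mg).
Take 1 serving of strawberries: uses 42 kcal, +37.0 mg calcium (running total 610.0 mg).
Take 0.2069 servings of chickpeas: uses 60 kcal, +12.6 mg calcium (running total 622.6 mg).
Filling greedily by calcium-per-kcal is optimal for one linear limit, giving 622.6 mg.

622.6 mg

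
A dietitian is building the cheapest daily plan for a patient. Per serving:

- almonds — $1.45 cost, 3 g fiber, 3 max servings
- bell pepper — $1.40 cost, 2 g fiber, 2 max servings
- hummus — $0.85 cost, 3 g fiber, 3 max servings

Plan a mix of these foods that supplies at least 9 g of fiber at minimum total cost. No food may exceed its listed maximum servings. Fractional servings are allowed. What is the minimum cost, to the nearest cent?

$2.55

Cost per g of fiber: hummus $0.2833, almonds $0.4833, bell pepper $0.7000.
Take 3 servings of hummus: +9.0 g fiber for $2.55 (total $2.55, still need 0.0 g).
Filling from the cheapest source first is optimal under one linear minimum: $2.55.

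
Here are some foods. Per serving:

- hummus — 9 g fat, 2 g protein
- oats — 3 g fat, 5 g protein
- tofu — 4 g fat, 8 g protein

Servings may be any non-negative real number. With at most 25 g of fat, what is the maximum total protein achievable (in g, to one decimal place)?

Protein per g fat: tofu 2, oats 1.667, hummus 0.2222.
With no serving limits, spend the whole fat allowance on tofu: 25 g / 4 g × 8 g = 50.0 g.

50.0 g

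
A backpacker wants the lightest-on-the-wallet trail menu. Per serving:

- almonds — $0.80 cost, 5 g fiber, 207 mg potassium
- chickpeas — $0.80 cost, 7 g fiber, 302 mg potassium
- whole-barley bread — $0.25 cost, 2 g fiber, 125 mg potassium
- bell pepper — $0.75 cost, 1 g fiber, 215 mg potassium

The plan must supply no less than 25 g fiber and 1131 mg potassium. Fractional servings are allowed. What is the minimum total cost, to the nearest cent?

With two linear requirements the optimum uses one or two foods; enumerate the corners.
almonds only: max(25/5, 1131/207) = 5.464 servings → $4.37.
chickpeas only: max(25/7, 1131/302) = 3.745 servings → $3.00.
whole-barley bread only: max(25/2, 1131/125) = 12.5 servings → $3.12.
bell pepper only: max(25/1, 1131/215) = 25 servings → $18.75.
almonds + chickpeas: the both-tight solution has a negative serving — not a feasible corner.
almonds + whole-barley bread with both tight: 4.09 servings and 2.275 servings → $3.84.
almonds + bell pepper with both tight: 4.889 servings and 0.553 servings → $4.33.
chickpeas + whole-barley bread with both tight: 3.185 servings and 1.354 servings → $2.89.
chickpeas + bell pepper with both tight: 3.528 servings and 0.3051 servings → $3.05.
whole-barley bread + bell pepper: intersection lies outside the first quadrant.
So the least-cost plan costs $2.89.

$2.89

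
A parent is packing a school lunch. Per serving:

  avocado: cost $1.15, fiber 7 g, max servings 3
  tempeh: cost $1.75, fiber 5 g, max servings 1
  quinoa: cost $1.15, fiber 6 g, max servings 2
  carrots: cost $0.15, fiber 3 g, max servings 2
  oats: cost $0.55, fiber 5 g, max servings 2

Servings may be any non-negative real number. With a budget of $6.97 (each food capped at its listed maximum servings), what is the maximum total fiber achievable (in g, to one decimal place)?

Fiber per dollar: carrots 20, oats 9.091, avocado 6.087, quinoa 5.217, tempeh 2.857.
Take 2 servings of carrots: spends $0.30, +6.0 g fiber (running total 6.0 g).
Take 2 servings of oats: spends $1.10, +10.0 g fiber (running total 16.0 g).
Take 3 servings of avocado: spends $3.45, +21.0 g fiber (running total 37.0 g).
Take 1.843 servings of quinoa: spends $2.12, +11.1 g fiber (running total 48.1 g).
Filling greedily by fiber-per-dollar is optimal for one linear limit, giving 48.1 g.

48.1 g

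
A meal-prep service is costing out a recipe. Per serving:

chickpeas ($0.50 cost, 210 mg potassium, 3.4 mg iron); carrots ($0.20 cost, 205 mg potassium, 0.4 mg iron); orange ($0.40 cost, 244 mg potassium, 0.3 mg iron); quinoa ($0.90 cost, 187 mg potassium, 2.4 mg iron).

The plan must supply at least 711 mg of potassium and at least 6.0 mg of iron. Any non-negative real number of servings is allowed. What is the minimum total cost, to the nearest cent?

Two binding constraints pin down two serving amounts, so the optimal mix uses at most two foods. The candidates are each food alone (scaled to the tighter of potassium/iron) and each pair with both constraints tight.
chickpeas only: max(711/210, 6.0/3.4) = 3.386 servings → $1.69.
carrots only: max(711/205, 6.0/0.4) = 15 servings → $3.00.
orange only: max(711/244, 6.0/0.3) = 20 servings → $8.00.
quinoa only: max(711/187, 6.0/2.4) = 3.802 servings → $3.42.
chickpeas + carrots with both tight: 1.543 servings and 1.888 servings → $1.15.
chickpeas + orange with both tight: 1.631 servings and 1.51 servings → $1.42.
chickpeas + quinoa: intersection lies outside the first quadrant.
carrots + orange: intersection lies outside the first quadrant.
carrots + quinoa with both tight: 1.401 servings and 2.267 servings → $2.32.
orange + quinoa with both tight: 1.104 servings and 2.362 servings → $2.57.
The minimum over all feasible corners is $1.15.

$1.15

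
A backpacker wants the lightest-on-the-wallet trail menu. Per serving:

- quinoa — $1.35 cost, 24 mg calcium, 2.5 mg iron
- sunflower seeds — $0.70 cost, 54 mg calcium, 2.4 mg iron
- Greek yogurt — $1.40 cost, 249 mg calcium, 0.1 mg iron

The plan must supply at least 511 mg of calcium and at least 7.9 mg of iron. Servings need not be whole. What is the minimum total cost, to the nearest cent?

A basic optimal solution has at most two foods positive. Try each food alone and each pair with both targets met exactly.
quinoa only: max(511/24, 7.9/2.5) = 21.29 servings → $28.74.
sunflower seeds only: max(511/54, 7.9/2.4) = 9.463 servings → $6.62.
Greek yogurt only: max(511/249, 7.9/0.1) = 79 servings → $110.60.
quinoa + sunflower seeds: the both-tight solution has a negative serving — not a feasible corner.
quinoa + Greek yogurt with both tight: 3.09 servings and 1.754 servings → $6.63.
sunflower seeds + Greek yogurt with both tight: 3.235 servings and 1.351 servings → $4.16.
The minimum over all feasible corners is $4.16.

$4.16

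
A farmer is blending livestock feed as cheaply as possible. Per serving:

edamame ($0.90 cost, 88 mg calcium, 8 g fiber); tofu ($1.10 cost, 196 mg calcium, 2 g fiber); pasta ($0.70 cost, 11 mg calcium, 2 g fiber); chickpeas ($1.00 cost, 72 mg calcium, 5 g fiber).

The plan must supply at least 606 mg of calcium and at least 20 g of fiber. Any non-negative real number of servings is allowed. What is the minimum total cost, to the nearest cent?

$4.19

Compare the cost at each extreme point of the feasible region.
edamame only: max(606/88, 20/8) = 6.886 servings → $6.20.
tofu only: max(606/196, 20/2) = 10 servings → $11.00.
pasta only: max(606/11, 20/2) = 55.09 servings → $38.56.
chickpeas only: max(606/72, 20/5) = 8.417 servings → $8.42.
edamame + tofu with both tight: 1.945 servings and 2.218 servings → $4.19.
edamame + pasta: the both-tight solution has a negative serving — not a feasible corner.
edamame + chickpeas: the both-tight solution has a negative serving — not a feasible corner.
tofu + pasta with both tight: 2.681 servings and 7.319 servings → $8.07.
tofu + chickpeas with both tight: 1.902 servings and 3.239 servings → $5.33.
pasta + chickpeas: the both-tight solution has a negative serving — not a feasible corner.
So the least-cost plan costs $4.19.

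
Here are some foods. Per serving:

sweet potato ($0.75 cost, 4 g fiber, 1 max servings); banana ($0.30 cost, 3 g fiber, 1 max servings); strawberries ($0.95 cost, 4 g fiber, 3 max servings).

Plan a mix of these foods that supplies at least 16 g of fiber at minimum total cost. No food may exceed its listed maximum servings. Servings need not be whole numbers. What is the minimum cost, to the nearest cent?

$3.19

Cost per g of fiber: banana $0.1000, sweet potato $0.1875, strawberries $0.2375.
Take 1 serving of banana: +3.0 g fiber for $0.30 (total $0.30, still need 13.0 g).
Take 1 serving of sweet potato: +4.0 g fiber for $0.75 (total $1.05, still need 9.0 g).
Take 2.25 servings of strawberries: +9.0 g fiber for $2.14 (total $3.19, still need 0.0 g).
Greedy by cheapest-per-g is optimal for a single linear constraint, so the minimum cost is $3.19.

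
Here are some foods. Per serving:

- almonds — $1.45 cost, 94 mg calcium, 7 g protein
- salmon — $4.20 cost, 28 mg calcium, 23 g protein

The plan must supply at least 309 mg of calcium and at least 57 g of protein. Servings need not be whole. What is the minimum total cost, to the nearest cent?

$10.89

almonds only: max(309/94, 57/7) = 8.143 servings → $11.81.
salmon only: max(309/28, 57/23) = 11.04 servings → $46.35.
almonds + salmon with both tight: 2.803 servings and 1.625 servings → $10.89.
Cheapest feasible corner: $10.89.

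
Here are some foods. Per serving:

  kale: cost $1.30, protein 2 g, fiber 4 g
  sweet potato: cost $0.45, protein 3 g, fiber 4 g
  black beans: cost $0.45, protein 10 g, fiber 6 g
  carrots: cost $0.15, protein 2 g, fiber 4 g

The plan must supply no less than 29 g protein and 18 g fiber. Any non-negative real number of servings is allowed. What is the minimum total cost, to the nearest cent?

$1.32

Minimising a linear cost over {protein ≥ 29, fiber ≥ 18, servings ≥ 0} — the optimum is at a vertex, using one or two foods.
kale only: max(29/2, 18/4) = 14.5 servings → $18.85.
sweet potato only: max(29/3, 18/4) = 9.667 servings → $4.35.
black beans only: max(29/10, 18/6) = 3 servings → $1.35.
carrots only: max(29/2, 18/4) = 14.5 servings → $2.17.
kale + sweet potato: intersection lies outside the first quadrant.
kale + black beans with both tight: 0.2143 servings and 2.857 servings → $1.56.
kale + carrots (both tight): parallel constraints — no distinct corner.
sweet potato + black beans with both tight: 0.2727 servings and 2.818 servings → $1.39.
sweet potato + carrots: the both-tight solution has a negative serving — not a feasible corner.
black beans + carrots with both tight: 2.857 servings and 0.2143 servings → $1.32.
So the least-cost plan costs $1.32.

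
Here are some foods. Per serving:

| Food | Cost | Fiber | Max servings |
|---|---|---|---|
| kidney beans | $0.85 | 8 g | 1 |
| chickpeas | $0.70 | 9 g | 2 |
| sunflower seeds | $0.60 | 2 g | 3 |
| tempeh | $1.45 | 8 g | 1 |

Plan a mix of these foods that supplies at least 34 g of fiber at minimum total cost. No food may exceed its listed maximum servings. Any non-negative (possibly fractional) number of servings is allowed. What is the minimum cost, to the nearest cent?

$3.70

Cost per g of fiber: chickpeas $0.0778, kidney beans $0.1062, tempeh $0.1812, sunflower seeds $0.3000.
Take 2 servings of chickpeas: +18.0 g fiber for $1.40 (total $1.40, still need 16.0 g).
Take 1 serving of kidney beans: +8.0 g fiber for $0.85 (total $2.25, still need 8.0 g).
Take 1 serving of tempeh: +8.0 g fiber for $1.45 (total $3.70, still need 0.0 g).
Filling from the cheapest source first is optimal under one linear minimum: $3.70.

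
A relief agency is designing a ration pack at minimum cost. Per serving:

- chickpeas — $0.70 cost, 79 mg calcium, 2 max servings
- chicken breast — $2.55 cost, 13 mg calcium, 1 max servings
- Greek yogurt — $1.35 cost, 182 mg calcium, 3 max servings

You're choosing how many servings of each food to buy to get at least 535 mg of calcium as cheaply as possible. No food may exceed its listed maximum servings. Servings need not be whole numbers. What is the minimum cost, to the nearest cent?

$3.97

Cost per mg of calcium: Greek yogurt $0.0074, chickpeas $0.0089, chicken breast $0.1962.
Take 2.94 servings of Greek yogurt: +535.0 mg calcium for $3.97 (total $3.97, still need 0.0 mg).
Greedy by cheapest-per-mg is optimal for a single linear constraint, so the minimum cost is $3.97.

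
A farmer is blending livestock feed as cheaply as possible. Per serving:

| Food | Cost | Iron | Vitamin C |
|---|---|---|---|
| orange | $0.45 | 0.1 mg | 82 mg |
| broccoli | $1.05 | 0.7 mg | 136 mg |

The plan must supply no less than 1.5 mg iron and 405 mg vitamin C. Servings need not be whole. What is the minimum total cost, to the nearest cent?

This is a tiny linear program; its minimum lies at a vertex of the feasible set. List the vertices and price them.
orange only: max(1.5/0.1, 405/82) = 15 servings → $6.75.
broccoli only: max(1.5/0.7, 405/136) = 2.978 servings → $3.13.
orange + broccoli with both tight: 1.815 servings and 1.884 servings → $2.79.
So the least-cost plan costs $2.79.

$2.79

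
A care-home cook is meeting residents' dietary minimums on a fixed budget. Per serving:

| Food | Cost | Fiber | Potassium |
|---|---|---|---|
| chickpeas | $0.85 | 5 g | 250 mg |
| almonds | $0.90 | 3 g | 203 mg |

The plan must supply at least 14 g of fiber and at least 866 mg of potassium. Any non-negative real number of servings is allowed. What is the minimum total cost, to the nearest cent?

$2.94

chickpeas only: max(14/5, 866/250) = 3.464 servings → $2.94.
almonds only: max(14/3, 866/203) = 4.667 servings → $4.20.
chickpeas + almonds with both tight: 0.9208 servings and 3.132 servings → $3.60.
The minimum over all feasible corners is $2.94.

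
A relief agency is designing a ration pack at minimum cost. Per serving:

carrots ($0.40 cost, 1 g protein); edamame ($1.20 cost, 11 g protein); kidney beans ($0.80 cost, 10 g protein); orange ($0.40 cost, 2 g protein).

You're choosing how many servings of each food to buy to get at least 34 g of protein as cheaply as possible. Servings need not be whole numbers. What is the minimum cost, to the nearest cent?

$2.72

Cost per g of protein: kidney beans $0.0800, edamame $0.1091, orange $0.2000, carrots $0.4000.
With no serving limits, use only kidney beans: 34 g / 10 g = 3.4 servings × $0.80 = $2.72.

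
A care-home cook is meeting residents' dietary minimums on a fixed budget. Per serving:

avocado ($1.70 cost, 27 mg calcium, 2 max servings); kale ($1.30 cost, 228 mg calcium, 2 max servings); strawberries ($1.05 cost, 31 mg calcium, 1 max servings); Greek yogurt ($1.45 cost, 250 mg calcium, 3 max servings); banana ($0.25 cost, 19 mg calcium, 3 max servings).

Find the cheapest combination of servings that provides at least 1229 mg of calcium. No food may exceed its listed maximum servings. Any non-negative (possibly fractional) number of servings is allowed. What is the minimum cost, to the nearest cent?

$7.25

Cost per mg of calcium: kale $0.0057, Greek yogurt $0.0058, banana $0.0132, strawberries $0.0339, avocado $0.0630.
Take 2 servings of kale: +456.0 mg calcium for $2.60 (total $2.60, still need 773.0 mg).
Take 3 servings of Greek yogurt: +750.0 mg calcium for $4.35 (total $6.95, still need 23.0 mg).
Take 1.211 servings of banana: +23.0 mg calcium for $0.30 (total $7.25, still need 0.0 mg).
Greedy by cheapest-per-mg is optimal for a single linear constraint, so the minimum cost is $7.25.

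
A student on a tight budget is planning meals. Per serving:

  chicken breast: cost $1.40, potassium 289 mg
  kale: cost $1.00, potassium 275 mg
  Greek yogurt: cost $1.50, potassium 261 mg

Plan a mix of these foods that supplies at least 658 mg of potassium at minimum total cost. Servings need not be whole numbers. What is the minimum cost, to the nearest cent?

Cost per mg of potassium: kale $0.0036, chicken breast $0.0048, Greek yogurt $0.0057.
With no serving limits, use only kale: 658 mg / 275 mg = 2.393 servings × $1.00 = $2.39.

$2.39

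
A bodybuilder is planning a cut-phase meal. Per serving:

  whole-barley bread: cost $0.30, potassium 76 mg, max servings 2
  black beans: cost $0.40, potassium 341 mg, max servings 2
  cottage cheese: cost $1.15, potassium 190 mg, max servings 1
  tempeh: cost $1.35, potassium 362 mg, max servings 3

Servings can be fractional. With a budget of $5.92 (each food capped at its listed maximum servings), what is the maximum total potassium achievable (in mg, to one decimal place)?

1997.7 mg

Potassium per dollar: black beans 852.5, tempeh 268.1, whole-barley bread 253.3, cottage cheese 165.2.
Take 2 servings of black beans: spends $0.80, +682.0 mg potassium (running total 682.0 mg).
Take 3 servings of tempeh: spends $4.05, +1086.0 mg potassium (running total 1768.0 mg).
Take 2 servings of whole-barley bread: spends $0.60, +152.0 mg potassium (running total 1920.0 mg).
Take 0.4087 servings of cottage cheese: spends $0.47, +77.7 mg potassium (running total 1997.7 mg).
Greedy by best ratio exhausts the cost allowance optimally: 1997.7 mg.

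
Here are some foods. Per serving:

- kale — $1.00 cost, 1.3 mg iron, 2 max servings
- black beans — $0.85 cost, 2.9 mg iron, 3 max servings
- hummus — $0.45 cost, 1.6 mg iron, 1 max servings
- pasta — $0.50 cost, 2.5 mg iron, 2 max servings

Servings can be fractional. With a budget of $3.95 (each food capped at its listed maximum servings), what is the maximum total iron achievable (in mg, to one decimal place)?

15.1 mg

Iron per dollar: pasta 5, hummus 3.556, black beans 3.412, kale 1.3.
Take 2 servings of pasta: spends $1.00, +5.0 mg iron (running total 5.0 mg).
Take 1 serving of hummus: spends $0.45, +1.6 mg iron (running total 6.6 mg).
Take 2.941 servings of black beans: spends $2.50, +8.5 mg iron (running total 15.1 mg).
Filling greedily by iron-per-dollar is optimal for one linear limit, giving 15.1 mg.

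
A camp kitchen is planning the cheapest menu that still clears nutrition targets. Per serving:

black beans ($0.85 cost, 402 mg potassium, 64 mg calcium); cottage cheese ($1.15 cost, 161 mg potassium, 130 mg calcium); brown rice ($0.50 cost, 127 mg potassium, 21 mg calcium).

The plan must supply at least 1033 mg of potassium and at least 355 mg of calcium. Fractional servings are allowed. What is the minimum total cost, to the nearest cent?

$3.66

Compare the cost at each extreme point of the feasible region.
black beans only: max(1033/402, 355/64) = 5.547 servings → $4.71.
cottage cheese only: max(1033/161, 355/130) = 6.416 servings → $7.38.
brown rice only: max(1033/127, 355/21) = 16.9 servings → $8.45.
black beans + cottage cheese with both tight: 1.838 servings and 1.826 servings → $3.66.
black beans + brown rice: intersection lies outside the first quadrant.
cottage cheese + brown rice with both tight: 1.782 servings and 5.875 servings → $4.99.
Cheapest feasible corner: $3.66.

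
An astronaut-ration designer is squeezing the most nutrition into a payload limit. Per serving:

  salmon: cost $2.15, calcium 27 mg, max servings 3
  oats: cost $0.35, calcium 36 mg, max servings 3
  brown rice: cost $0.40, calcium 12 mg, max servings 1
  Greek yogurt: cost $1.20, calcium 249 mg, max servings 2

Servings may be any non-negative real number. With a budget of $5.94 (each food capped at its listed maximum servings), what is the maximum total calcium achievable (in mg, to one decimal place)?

Calcium per dollar: Greek yogurt 207.5, oats 102.9, brown rice 30, salmon 12.56.
Take 2 servings of Greek yogurt: spends $2.40, +498.0 mg calcium (running total 498.0 mg).
Take 3 servings of oats: spends $1.05, +108.0 mg calcium (running total 606.0 mg).
Take 1 serving of brown rice: spends $0.40, +12.0 mg calcium (running total 618.0 mg).
Take 0.9721 servings of salmon: spends $2.09, +26.2 mg calcium (running total 644.2 mg).
Filling greedily by calcium-per-dollar is optimal for one linear limit, giving 644.2 mg.

644.2 mg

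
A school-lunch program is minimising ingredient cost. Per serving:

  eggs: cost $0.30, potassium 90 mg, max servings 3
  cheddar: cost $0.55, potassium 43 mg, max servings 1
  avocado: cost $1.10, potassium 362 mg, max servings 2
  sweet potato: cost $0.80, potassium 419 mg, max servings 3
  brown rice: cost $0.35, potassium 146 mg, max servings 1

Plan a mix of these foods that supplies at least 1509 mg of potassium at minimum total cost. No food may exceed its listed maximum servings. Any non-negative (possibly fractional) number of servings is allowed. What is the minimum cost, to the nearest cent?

$3.07

Cost per mg of potassium: sweet potato $0.0019, brown rice $0.0024, avocado $0.0030, eggs $0.0033, cheddar $0.0128.
Take 3 servings of sweet potato: +1257.0 mg potassium for $2.40 (total $2.40, still need 252.0 mg).
Take 1 serving of brown rice: +146.0 mg potassium for $0.35 (total $2.75, still need 106.0 mg).
Take 0.2928 servings of avocado: +106.0 mg potassium for $0.32 (total $3.07, still need 0.0 mg).
Filling from the cheapest source first is optimal under one linear minimum: $3.07.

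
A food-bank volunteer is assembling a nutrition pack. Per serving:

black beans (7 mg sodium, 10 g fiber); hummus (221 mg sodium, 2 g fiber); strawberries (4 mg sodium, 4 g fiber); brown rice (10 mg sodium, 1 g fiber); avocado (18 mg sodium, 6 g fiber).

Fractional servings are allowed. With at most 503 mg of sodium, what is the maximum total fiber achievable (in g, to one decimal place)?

Fiber per mg sodium: black beans 1.429, strawberries 1, avocado 0.3333, brown rice 0.1, hummus 0.00905.
With no serving limits, spend the whole sodium allowance on black beans: 503 mg / 7 mg × 10 g = 718.6 g.

718.6 g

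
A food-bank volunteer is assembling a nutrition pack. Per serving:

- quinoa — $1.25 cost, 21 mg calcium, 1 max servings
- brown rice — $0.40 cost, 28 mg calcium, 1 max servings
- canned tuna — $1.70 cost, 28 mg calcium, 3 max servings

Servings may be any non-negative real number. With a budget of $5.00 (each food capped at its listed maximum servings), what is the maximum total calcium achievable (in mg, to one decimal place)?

Calcium per dollar: brown rice 70, quinoa 16.8, canned tuna 16.47.
Take 1 serving of brown rice: spends $0.40, +28.0 mg calcium (running total 28.0 mg).
Take 1 serving of quinoa: spends $1.25, +21.0 mg calcium (running total 49.0 mg).
Take 1.971 servings of canned tuna: spends $3.35, +55.2 mg calcium (running total 104.2 mg).
Greedy by best ratio exhausts the cost allowance optimally: 104.2 mg.

104.2 mg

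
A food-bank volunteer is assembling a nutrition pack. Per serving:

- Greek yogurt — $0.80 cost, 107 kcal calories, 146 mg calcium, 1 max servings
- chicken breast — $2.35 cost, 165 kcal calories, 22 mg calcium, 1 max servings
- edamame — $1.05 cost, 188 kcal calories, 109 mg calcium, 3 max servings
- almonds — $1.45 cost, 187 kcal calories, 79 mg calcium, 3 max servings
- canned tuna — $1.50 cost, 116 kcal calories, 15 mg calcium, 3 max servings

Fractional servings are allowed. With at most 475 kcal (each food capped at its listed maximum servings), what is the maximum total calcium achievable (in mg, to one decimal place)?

359.4 mg

Calcium per kcal: Greek yogurt 1.364, edamame 0.5798, almonds 0.4225, chicken breast 0.1333, canned tuna 0.1293.
Take 1 serving of Greek yogurt: uses 107 kcal, +146.0 mg calcium (running total 146.0 mg).
Take 1.957 servings of edamame: uses 368 kcal, +213.4 mg calcium (running total 359.4 mg).
Greedy by best ratio exhausts the calories allowance optimally: 359.4 mg.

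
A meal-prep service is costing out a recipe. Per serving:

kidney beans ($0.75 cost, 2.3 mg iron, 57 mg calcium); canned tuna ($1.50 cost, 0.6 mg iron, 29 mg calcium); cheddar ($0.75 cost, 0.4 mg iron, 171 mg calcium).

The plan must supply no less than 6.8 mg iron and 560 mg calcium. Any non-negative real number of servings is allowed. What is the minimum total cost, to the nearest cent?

$3.72

Minimising a linear cost over {iron ≥ 6.8, calcium ≥ 560, servings ≥ 0} — the optimum is at a vertex, using one or two foods.
kidney beans only: max(6.8/2.3, 560/57) = 9.825 servings → $7.37.
canned tuna only: max(6.8/0.6, 560/29) = 19.31 servings → $28.97.
cheddar only: max(6.8/0.4, 560/171) = 17 servings → $12.75.
kidney beans + canned tuna: the both-tight solution has a negative serving — not a feasible corner.
kidney beans + cheddar with both tight: 2.534 servings and 2.43 servings → $3.72.
canned tuna + cheddar with both tight: 10.32 servings and 1.525 servings → $16.62.
So the least-cost plan costs $3.72.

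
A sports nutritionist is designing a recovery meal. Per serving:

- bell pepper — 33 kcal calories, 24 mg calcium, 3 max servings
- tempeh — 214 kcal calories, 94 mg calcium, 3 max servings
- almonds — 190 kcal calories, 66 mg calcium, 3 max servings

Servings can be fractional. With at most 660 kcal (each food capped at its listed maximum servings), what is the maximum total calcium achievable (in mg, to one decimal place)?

Calcium per kcal: bell pepper 0.7273, tempeh 0.4393, almonds 0.3474.
Take 3 servings of bell pepper: uses 99 kcal, +72.0 mg calcium (running total 72.0 mg).
Take 2.621 servings of tempeh: uses 561 kcal, +246.4 mg calcium (running total 318.4 mg).
Greedy by best ratio exhausts the calories allowance optimally: 318.4 mg.

318.4 mg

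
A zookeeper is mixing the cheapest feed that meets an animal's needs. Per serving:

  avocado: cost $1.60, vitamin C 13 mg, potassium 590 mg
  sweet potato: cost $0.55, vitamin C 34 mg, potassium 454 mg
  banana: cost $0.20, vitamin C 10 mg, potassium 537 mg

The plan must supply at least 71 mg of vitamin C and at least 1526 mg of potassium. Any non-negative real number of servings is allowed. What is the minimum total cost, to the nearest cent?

For a min-cost LP with two ≥-constraints, a basic feasible solution has at most two positive variables.
avocado only: max(71/13, 1526/590) = 5.462 servings → $8.74.
sweet potato only: max(71/34, 1526/454) = 3.361 servings → $1.85.
banana only: max(71/10, 1526/537) = 7.1 servings → $1.42.
avocado + sweet potato with both tight: 1.388 servings and 1.558 servings → $3.08.
avocado + banana: intersection lies outside the first quadrant.
sweet potato + banana with both tight: 1.667 servings and 1.432 servings → $1.20.
Cheapest feasible corner: $1.20.

$1.20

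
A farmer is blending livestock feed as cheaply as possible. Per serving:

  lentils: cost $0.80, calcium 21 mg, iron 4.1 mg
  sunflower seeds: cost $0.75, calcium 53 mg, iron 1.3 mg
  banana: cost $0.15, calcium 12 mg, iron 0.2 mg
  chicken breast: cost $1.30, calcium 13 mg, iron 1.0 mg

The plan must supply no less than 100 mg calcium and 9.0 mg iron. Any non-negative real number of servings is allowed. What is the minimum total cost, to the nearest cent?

lentils only: max(100/21, 9.0/4.1) = 4.762 servings → $3.81.
sunflower seeds only: max(100/53, 9.0/1.3) = 6.923 servings → $5.19.
banana only: max(100/12, 9.0/0.2) = 45 servings → $6.75.
chicken breast only: max(100/13, 9.0/1.0) = 9 servings → $11.70.
lentils + sunflower seeds with both tight: 1.826 servings and 1.163 servings → $2.33.
lentils + banana with both tight: 1.956 servings and 4.911 servings → $2.30.
lentils + chicken breast with both tight: 0.5263 servings and 6.842 servings → $9.32.
sunflower seeds + banana: intersection lies outside the first quadrant.
sunflower seeds + chicken breast: intersection lies outside the first quadrant.
banana + chicken breast: intersection lies outside the first quadrant.
So the least-cost plan costs $2.30.

$2.30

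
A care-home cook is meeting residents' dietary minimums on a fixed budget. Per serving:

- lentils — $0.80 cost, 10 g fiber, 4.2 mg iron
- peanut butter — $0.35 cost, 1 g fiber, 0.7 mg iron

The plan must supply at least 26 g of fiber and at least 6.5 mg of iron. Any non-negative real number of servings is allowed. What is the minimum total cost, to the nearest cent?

lentils only: max(26/10, 6.5/4.2) = 2.6 servings → $2.08.
peanut butter only: max(26/1, 6.5/0.7) = 26 servings → $9.10.
lentils + peanut butter with both targets exact would need a negative amount; discard.
So the least-cost plan costs $2.08.

$2.08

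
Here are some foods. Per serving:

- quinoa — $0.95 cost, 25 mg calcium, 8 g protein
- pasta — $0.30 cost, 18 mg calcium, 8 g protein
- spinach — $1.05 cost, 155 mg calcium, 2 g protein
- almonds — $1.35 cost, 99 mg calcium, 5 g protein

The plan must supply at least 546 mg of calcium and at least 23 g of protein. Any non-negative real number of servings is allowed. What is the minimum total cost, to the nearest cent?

With two linear requirements the optimum uses one or two foods; enumerate the corners.
quinoa only: max(546/25, 23/8) = 21.84 servings → $20.75.
pasta only: max(546/18, 23/8) = 30.33 servings → $9.10.
spinach only: max(546/155, 23/2) = 11.5 servings → $12.07.
almonds only: max(546/99, 23/5) = 5.515 servings → $7.45.
quinoa + pasta with both targets exact would need a negative amount; discard.
quinoa + spinach with both tight: 2.078 servings and 3.187 servings → $5.32.
quinoa + almonds with both targets exact would need a negative amount; discard.
pasta + spinach with both tight: 2.054 servings and 3.284 servings → $4.06.
pasta + almonds: the both-tight solution has a negative serving — not a feasible corner.
spinach + almonds with both tight: 0.7851 servings and 4.286 servings → $6.61.
The minimum over all feasible corners is $4.06.

$4.06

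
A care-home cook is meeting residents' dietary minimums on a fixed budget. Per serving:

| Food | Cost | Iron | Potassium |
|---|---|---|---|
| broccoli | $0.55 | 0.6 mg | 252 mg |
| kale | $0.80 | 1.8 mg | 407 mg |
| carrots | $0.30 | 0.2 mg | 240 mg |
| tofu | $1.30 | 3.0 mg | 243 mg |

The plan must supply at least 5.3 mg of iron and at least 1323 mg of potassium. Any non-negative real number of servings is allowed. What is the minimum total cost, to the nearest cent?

$2.49

For a min-cost LP with two ≥-constraints, a basic feasible solution has at most two positive variables.
broccoli only: max(5.3/0.6, 1323/252) = 8.833 servings → $4.86.
kale only: max(5.3/1.8, 1323/407) = 3.251 servings → $2.60.
carrots only: max(5.3/0.2, 1323/240) = 26.5 servings → $7.95.
tofu only: max(5.3/3.0, 1323/243) = 5.444 servings → $7.08.
broccoli + kale with both tight: 1.071 servings and 2.587 servings → $2.66.
broccoli + carrots with both targets exact would need a negative amount; discard.
broccoli + tofu with both tight: 4.394 servings and 0.8879 servings → $3.57.
kale + carrots with both tight: 2.873 servings and 0.6398 servings → $2.49.
kale + tofu: the both-tight solution has a negative serving — not a feasible corner.
carrots + tofu with both tight: 3.993 servings and 1.5 servings → $3.15.
So the least-cost plan costs $2.49.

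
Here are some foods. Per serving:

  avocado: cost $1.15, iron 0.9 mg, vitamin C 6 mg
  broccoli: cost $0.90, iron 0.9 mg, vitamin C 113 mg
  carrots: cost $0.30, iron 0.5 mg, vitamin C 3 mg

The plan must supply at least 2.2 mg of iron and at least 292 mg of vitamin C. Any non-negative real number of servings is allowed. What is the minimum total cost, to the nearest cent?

$2.33

Compare the cost at each extreme point of the feasible region.
avocado only: max(2.2/0.9, 292/6) = 48.67 servings → $55.97.
broccoli only: max(2.2/0.9, 292/113) = 2.584 servings → $2.33.
carrots only: max(2.2/0.5, 292/3) = 97.33 servings → $29.20.
avocado + broccoli with both targets exact would need a negative amount; discard.
avocado + carrots with both targets exact would need a negative amount; discard.
broccoli + carrots: intersection lies outside the first quadrant.
The minimum over all feasible corners is $2.33.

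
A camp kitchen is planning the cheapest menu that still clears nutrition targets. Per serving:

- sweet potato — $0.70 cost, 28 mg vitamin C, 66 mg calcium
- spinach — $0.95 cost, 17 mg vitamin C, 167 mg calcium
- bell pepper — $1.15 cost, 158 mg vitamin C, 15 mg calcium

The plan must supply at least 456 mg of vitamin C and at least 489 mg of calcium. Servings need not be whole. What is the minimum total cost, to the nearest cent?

A basic optimal solution has at most two foods positive. Try each food alone and each pair with both targets met exactly.
sweet potato only: max(456/28, 489/66) = 16.29 servings → $11.40.
spinach only: max(456/17, 489/167) = 26.82 servings → $25.48.
bell pepper only: max(456/158, 489/15) = 32.6 servings → $37.49.
sweet potato + spinach with both targets exact would need a negative amount; discard.
sweet potato + bell pepper with both tight: 7.037 servings and 1.639 servings → $6.81.
spinach + bell pepper with both tight: 2.695 servings and 2.596 servings → $5.55.
The minimum over all feasible corners is $5.55.

$5.55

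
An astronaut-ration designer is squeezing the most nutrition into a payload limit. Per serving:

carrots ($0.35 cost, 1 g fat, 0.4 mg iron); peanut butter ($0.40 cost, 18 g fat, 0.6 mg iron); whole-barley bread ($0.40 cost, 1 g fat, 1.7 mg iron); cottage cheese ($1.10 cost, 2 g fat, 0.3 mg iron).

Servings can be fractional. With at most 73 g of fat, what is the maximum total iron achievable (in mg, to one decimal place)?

124.1 mg

Iron per g fat: whole-barley bread 1.7, carrots 0.4, cottage cheese 0.15, peanut butter 0.03333.
With no serving limits, spend the whole fat allowance on whole-barley bread: 73 g / 1 g × 1.7 mg = 124.1 mg.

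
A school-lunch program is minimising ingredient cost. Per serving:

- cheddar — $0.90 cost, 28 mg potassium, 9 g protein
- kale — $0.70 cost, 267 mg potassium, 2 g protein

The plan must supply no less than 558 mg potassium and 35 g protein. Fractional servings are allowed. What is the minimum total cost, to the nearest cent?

$4.36

cheddar only: max(558/28, 35/9) = 19.93 servings → $17.94.
kale only: max(558/267, 35/2) = 17.5 servings → $12.25.
cheddar + kale with both tight: 3.506 servings and 1.722 servings → $4.36.
So the least-cost plan costs $4.36.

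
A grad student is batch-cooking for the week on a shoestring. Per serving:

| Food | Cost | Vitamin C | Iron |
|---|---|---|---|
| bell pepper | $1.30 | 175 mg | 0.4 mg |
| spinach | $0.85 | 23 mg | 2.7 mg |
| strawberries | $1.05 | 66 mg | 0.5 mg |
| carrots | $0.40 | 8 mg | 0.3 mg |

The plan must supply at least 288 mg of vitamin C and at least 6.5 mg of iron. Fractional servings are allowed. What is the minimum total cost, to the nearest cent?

This is a tiny linear program; its minimum lies at a vertex of the feasible set. List the vertices and price them.
bell pepper only: max(288/175, 6.5/0.4) = 16.25 servings → $21.12.
spinach only: max(288/23, 6.5/2.7) = 12.52 servings → $10.64.
strawberries only: max(288/66, 6.5/0.5) = 13 servings → $13.65.
carrots only: max(288/8, 6.5/0.3) = 36 servings → $14.40.
bell pepper + spinach with both tight: 1.356 servings and 2.207 servings → $3.64.
bell pepper + strawberries with both targets exact would need a negative amount; discard.
bell pepper + carrots with both tight: 0.6978 servings and 20.74 servings → $9.20.
spinach + strawberries with both tight: 1.71 servings and 3.768 servings → $5.41.
spinach + carrots with both targets exact would need a negative amount; discard.
strawberries + carrots with both tight: 2.177 servings and 18.04 servings → $9.50.
So the least-cost plan costs $3.64.

$3.64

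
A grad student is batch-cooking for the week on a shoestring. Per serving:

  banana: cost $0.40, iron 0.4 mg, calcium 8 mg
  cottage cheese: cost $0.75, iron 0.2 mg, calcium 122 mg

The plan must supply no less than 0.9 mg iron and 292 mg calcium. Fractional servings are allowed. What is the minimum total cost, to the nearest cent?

The cheapest plan sits at a corner of the feasible region — with two constraints it uses at most two foods.
banana only: max(0.9/0.4, 292/8) = 36.5 servings → $14.60.
cottage cheese only: max(0.9/0.2, 292/122) = 4.5 servings → $3.38.
banana + cottage cheese with both tight: 1.089 servings and 2.322 servings → $2.18.
So the least-cost plan costs $2.18.

$2.18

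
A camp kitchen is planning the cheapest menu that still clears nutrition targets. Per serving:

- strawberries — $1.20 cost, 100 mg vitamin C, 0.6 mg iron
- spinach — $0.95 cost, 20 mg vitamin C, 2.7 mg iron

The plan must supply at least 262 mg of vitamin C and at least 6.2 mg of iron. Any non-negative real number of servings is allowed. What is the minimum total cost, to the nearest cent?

A basic optimal solution has at most two foods positive. Try each food alone and each pair with both targets met exactly.
strawberries only: max(262/100, 6.2/0.6) = 10.33 servings → $12.40.
spinach only: max(262/20, 6.2/2.7) = 13.1 servings → $12.45.
strawberries + spinach with both tight: 2.261 servings and 1.794 servings → $4.42.
Cheapest feasible corner: $4.42.

$4.42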